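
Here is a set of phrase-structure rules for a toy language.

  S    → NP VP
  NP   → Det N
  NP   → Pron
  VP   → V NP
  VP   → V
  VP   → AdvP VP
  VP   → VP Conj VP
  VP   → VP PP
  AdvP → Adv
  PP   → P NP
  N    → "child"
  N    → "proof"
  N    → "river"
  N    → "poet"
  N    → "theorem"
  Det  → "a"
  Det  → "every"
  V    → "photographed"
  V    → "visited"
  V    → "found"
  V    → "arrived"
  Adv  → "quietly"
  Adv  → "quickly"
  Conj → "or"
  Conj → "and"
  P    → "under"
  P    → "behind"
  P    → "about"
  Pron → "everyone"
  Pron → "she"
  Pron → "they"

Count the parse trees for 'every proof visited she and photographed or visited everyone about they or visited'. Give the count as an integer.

9

Two of the 9 distinct bracketings:
[S [NP [Det every] [N proof]] [VP [VP [V visited] [NP [Pron she]]] [Conj and] [VP [VP [V photographed]] [Conj or] [VP [VP [VP [V visited] [NP [Pron everyone]]] [PP [P about] [NP [Pron they]]]] [Conj or] [VP [V visited]]]]]]
[S [NP [Det every] [N proof]] [VP [VP [V visited] [NP [Pron she]]] [Conj and] [VP [VP [VP [V photographed]] [Conj or] [VP [VP [V visited] [NP [Pron everyone]]] [PP [P about] [NP [Pron they]]]]] [Conj or] [VP [V visited]]]]]
The trees differ in how a recursive rule is bracketed over the same span.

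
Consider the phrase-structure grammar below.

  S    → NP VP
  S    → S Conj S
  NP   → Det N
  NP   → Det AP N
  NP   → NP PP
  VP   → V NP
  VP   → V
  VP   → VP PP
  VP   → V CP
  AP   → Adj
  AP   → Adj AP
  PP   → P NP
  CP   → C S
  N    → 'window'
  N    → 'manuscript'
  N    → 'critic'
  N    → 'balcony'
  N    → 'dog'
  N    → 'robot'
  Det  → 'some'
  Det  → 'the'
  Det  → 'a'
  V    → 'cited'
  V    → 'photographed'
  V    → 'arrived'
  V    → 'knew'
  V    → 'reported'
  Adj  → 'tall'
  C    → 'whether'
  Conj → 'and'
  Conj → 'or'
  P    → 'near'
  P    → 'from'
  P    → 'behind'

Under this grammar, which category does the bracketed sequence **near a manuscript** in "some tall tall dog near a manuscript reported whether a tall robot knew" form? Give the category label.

[S [NP [NP [Det some] [AP [Adj tall] [AP [Adj tall]]] [N dog]] [PP [P near] [NP [Det a] [N manuscript]]]] [VP [V reported] [CP [C whether] [S [NP [Det a] [AP [Adj tall]] [N robot]] [VP [V knew]]]]]]
The span 'near a manuscript' is the PP node built by PP → P NP.

PP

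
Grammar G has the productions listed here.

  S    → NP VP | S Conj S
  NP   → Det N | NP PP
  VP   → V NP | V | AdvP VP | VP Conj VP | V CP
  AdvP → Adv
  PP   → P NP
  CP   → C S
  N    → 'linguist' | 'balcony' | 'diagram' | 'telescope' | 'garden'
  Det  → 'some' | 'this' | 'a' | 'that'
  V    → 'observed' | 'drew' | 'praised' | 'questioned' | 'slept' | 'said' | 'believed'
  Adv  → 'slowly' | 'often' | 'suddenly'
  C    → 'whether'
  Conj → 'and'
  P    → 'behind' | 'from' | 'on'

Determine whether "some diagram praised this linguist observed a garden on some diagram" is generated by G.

For S → NP VP, the only prefix that parses as NP is 'some diagram', but the remainder 'praised this linguist observed a garden on some diagram' is not a VP under these rules. The alternative S rule S → S Conj S likewise has no satisfying split.

Ungrammatical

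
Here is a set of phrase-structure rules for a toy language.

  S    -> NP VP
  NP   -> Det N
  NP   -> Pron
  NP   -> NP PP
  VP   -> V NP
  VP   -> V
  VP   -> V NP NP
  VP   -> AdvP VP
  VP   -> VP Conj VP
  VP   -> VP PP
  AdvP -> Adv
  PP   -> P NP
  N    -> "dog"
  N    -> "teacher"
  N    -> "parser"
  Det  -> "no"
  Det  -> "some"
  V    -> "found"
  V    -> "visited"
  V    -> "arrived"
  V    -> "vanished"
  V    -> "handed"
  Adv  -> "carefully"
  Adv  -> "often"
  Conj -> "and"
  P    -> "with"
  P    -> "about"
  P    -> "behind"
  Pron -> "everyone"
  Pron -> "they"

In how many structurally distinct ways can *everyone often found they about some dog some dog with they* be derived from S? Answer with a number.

3

Two of the 3 distinct bracketings:
[S [NP [Pron everyone]] [VP [AdvP [Adv often]] [VP [V found] [NP [NP [Pron they]] [PP [P about] [NP [Det some] [N dog]]]] [NP [NP [Det some] [N dog]] [PP [P with] [NP [Pron they]]]]]]]
[S [NP [Pron everyone]] [VP [AdvP [Adv often]] [VP [VP [V found] [NP [NP [Pron they]] [PP [P about] [NP [Det some] [N dog]]]] [NP [Det some] [N dog]]] [PP [P with] [NP [Pron they]]]]]]
The difference turns on whether VP → VP PP is used at the relevant span, versus an alternative expansion of VP.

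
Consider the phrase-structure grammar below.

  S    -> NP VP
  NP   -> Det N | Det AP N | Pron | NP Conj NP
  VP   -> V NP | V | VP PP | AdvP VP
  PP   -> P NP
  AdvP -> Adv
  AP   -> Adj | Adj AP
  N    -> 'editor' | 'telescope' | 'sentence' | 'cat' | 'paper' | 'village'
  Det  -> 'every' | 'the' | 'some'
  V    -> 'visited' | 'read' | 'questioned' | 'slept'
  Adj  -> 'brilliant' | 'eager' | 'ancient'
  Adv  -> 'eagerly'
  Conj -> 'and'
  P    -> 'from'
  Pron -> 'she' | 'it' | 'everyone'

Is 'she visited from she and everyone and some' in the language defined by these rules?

For S → NP VP, the only prefix that parses as NP is 'she', but the remainder 'visited from she and everyone and some' is not a VP under these rules.

Ungrammatical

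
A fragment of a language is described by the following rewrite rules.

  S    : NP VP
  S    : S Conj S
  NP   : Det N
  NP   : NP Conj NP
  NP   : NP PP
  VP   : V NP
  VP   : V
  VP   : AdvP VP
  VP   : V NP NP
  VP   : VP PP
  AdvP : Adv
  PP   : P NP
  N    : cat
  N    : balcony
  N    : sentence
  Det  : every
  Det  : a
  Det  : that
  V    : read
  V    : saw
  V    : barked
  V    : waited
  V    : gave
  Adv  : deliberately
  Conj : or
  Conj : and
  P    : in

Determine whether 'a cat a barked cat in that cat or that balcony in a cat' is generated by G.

A Det word can never sit immediately before a V word in any string this grammar generates, so the substring 'a barked' rules out a derivation.

Ungrammatical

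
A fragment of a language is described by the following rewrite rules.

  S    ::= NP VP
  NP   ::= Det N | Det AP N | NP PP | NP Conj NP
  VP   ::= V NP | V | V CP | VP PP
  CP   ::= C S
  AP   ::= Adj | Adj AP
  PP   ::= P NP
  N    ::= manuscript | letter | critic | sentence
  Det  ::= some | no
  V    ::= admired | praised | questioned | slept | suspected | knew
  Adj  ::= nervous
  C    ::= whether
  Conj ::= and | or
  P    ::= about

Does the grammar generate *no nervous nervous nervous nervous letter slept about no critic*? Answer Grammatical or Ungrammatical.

Grammatical

S
  NP
    Det: no
    AP
      Adj: nervous
      AP
        Adj: nervous
        AP
          Adj: nervous
          AP
            Adj: nervous
    N: letter
  VP
    VP
      V: slept
    PP
      P: about
      NP
        Det: no
        N: critic
Each bracket corresponds to one application of a listed rule, so the string is derivable from S.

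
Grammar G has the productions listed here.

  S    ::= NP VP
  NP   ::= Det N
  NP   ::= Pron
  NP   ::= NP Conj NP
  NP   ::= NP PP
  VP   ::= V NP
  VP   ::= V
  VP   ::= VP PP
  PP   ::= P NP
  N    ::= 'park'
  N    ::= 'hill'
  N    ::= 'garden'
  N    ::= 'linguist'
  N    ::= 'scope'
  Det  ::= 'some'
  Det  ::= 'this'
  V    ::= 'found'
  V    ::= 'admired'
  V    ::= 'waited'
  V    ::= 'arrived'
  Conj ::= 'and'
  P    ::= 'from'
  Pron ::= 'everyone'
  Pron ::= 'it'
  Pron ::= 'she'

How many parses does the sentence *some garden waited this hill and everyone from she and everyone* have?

6

Two of the 6 distinct bracketings:
[S [NP [Det some] [N garden]] [VP [V waited] [NP [NP [Det this] [N hill]] [Conj and] [NP [NP [NP [Pron everyone]] [PP [P from] [NP [Pron she]]]] [Conj and] [NP [Pron everyone]]]]]]
[S [NP [Det some] [N garden]] [VP [V waited] [NP [NP [Det this] [N hill]] [Conj and] [NP [NP [Pron everyone]] [PP [P from] [NP [NP [Pron she]] [Conj and] [NP [Pron everyone]]]]]]]]
The trees differ in how a recursive rule is bracketed over the same span.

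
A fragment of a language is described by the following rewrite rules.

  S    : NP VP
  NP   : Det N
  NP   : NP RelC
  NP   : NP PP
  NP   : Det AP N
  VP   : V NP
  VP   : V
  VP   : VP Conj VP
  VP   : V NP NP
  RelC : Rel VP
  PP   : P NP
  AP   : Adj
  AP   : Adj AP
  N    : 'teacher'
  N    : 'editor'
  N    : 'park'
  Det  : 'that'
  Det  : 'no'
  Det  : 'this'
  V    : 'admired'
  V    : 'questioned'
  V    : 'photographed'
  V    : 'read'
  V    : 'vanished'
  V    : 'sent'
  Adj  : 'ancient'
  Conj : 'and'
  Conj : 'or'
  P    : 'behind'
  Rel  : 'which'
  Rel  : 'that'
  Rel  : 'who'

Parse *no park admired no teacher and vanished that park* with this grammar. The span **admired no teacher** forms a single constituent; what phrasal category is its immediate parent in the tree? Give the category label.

VP

S
  NP
    Det: no
    N: park
  VP
    VP
      V: admired
      NP
        Det: no
        N: teacher
    Conj: and
    VP
      V: vanished
      NP
        Det: that
        N: park
The span 'admired no teacher' is the VP node built by VP → V NP.
Its mother is the VP built by VP → VP Conj VP.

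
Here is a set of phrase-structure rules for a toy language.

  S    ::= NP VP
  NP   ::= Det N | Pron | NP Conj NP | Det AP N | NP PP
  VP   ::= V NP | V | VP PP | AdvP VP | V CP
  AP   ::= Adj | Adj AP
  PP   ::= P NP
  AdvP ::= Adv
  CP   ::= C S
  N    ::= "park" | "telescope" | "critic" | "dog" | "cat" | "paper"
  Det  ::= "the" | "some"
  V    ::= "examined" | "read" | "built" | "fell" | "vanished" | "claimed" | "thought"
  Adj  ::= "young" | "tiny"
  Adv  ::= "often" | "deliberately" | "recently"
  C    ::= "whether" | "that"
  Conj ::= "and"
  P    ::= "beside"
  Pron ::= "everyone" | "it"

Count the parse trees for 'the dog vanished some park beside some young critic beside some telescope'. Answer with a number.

Two of the 5 distinct bracketings:
[S [NP [Det the] [N dog]] [VP [V vanished] [NP [NP [Det some] [N park]] [PP [P beside] [NP [NP [Det some] [AP [Adj young]] [N critic]] [PP [P beside] [NP [Det some] [N telescope]]]]]]]]
[S [NP [Det the] [N dog]] [VP [V vanished] [NP [NP [NP [Det some] [N park]] [PP [P beside] [NP [Det some] [AP [Adj young]] [N critic]]]] [PP [P beside] [NP [Det some] [N telescope]]]]]]
The trees differ in how a recursive rule is bracketed over the same span.

5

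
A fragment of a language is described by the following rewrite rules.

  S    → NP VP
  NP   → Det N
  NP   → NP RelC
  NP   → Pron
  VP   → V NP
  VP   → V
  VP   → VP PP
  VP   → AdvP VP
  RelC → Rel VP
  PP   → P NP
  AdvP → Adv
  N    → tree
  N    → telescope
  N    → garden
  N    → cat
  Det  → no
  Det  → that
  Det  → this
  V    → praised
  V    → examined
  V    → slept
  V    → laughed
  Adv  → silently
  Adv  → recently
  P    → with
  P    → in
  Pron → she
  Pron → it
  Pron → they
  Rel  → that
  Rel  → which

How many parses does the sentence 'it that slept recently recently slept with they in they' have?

6

Two of the 6 distinct bracketings:
[S [NP [NP [Pron it]] [RelC [Rel that] [VP [V slept]]]] [VP [VP [VP [AdvP [Adv recently]] [VP [AdvP [Adv recently]] [VP [V slept]]]] [PP [P with] [NP [Pron they]]]] [PP [P in] [NP [Pron they]]]]]
[S [NP [NP [Pron it]] [RelC [Rel that] [VP [V slept]]]] [VP [VP [AdvP [Adv recently]] [VP [VP [AdvP [Adv recently]] [VP [V slept]]] [PP [P with] [NP [Pron they]]]]] [PP [P in] [NP [Pron they]]]]]
The trees differ in how a recursive rule is bracketed over the same span.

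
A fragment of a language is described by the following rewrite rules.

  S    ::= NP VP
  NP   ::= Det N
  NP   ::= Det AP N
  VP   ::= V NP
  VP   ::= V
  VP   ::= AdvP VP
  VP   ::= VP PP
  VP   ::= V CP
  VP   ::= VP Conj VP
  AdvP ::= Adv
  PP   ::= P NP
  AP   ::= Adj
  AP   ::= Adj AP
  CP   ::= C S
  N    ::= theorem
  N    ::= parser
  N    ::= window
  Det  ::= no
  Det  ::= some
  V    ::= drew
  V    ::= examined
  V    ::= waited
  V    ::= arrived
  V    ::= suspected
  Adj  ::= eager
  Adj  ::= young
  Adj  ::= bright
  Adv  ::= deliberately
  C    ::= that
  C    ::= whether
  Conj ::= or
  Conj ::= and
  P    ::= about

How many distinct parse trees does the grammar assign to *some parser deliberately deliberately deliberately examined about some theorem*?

Two of the 4 distinct bracketings:
[S [NP [Det some] [N parser]] [VP [AdvP [Adv deliberately]] [VP [AdvP [Adv deliberately]] [VP [AdvP [Adv deliberately]] [VP [VP [V examined]] [PP [P about] [NP [Det some] [N theorem]]]]]]]]
[S [NP [Det some] [N parser]] [VP [AdvP [Adv deliberately]] [VP [AdvP [Adv deliberately]] [VP [VP [AdvP [Adv deliberately]] [VP [V examined]]] [PP [P about] [NP [Det some] [N theorem]]]]]]]
The trees differ in how a recursive rule is bracketed over the same span.

4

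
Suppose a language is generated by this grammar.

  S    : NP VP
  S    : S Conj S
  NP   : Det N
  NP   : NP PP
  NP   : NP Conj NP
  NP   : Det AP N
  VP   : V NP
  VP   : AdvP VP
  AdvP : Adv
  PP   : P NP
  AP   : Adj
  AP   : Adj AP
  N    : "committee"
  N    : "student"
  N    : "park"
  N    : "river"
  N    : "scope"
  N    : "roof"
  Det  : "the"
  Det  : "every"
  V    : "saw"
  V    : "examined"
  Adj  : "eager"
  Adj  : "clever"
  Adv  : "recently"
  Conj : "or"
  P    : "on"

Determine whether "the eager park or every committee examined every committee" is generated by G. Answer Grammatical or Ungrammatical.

Grammatical

S
  NP
    NP
      Det: the
      AP
        Adj: eager
      N: park
    Conj: or
    NP
      Det: every
      N: committee
  VP
    V: examined
    NP
      Det: every
      N: committee
The bracketing above is licensed at every node by one of the given productions, with S at the root.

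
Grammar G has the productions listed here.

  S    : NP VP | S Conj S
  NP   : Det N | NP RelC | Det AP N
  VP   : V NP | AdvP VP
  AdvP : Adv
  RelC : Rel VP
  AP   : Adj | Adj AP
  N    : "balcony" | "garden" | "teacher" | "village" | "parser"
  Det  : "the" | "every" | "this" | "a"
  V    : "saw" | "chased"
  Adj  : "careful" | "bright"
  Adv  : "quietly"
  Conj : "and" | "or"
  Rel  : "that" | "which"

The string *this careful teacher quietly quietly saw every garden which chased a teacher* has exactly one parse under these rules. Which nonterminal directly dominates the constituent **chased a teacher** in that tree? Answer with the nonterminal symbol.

S
  NP
    Det: this
    AP
      Adj: careful
    N: teacher
  VP
    AdvP
      Adv: quietly
    VP
      AdvP
        Adv: quietly
      VP
        V: saw
        NP
          NP
            Det: every
            N: garden
          RelC
            Rel: which
            VP
              V: chased
              NP
                Det: a
                N: teacher
The span 'chased a teacher' is the VP node built by VP → V NP.
Its mother is the RelC built by RelC → Rel VP.

RelC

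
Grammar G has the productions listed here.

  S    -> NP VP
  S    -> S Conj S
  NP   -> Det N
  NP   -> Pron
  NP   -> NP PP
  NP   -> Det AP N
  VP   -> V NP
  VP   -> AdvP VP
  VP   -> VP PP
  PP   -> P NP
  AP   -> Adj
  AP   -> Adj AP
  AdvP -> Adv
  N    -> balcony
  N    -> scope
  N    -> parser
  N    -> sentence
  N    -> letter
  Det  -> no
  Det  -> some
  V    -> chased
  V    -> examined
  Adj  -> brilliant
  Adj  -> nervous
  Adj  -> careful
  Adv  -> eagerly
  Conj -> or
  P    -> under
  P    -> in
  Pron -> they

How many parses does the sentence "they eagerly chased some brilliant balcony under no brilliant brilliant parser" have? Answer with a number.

3

Two of the 3 distinct bracketings:
[S [NP [Pron they]] [VP [AdvP [Adv eagerly]] [VP [V chased] [NP [NP [Det some] [AP [Adj brilliant]] [N balcony]] [PP [P under] [NP [Det no] [AP [Adj brilliant] [AP [Adj brilliant]]] [N parser]]]]]]]
[S [NP [Pron they]] [VP [AdvP [Adv eagerly]] [VP [VP [V chased] [NP [Det some] [AP [Adj brilliant]] [N balcony]]] [PP [P under] [NP [Det no] [AP [Adj brilliant] [AP [Adj brilliant]]] [N parser]]]]]]
The difference turns on whether NP → NP PP is used at the relevant span, versus an alternative expansion of NP.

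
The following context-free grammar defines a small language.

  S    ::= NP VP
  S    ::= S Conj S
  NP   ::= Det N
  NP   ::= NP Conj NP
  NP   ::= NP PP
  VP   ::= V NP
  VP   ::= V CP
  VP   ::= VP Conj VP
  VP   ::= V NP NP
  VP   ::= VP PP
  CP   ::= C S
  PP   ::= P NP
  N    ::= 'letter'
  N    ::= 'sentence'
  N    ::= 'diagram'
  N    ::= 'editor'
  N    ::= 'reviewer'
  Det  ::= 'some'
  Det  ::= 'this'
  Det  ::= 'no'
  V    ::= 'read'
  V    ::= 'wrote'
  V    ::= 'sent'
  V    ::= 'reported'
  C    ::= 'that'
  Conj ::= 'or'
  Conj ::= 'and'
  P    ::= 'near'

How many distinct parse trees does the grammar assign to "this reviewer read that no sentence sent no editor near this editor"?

Two of the 3 distinct bracketings:
[S [NP [Det this] [N reviewer]] [VP [V read] [CP [C that] [S [NP [Det no] [N sentence]] [VP [V sent] [NP [NP [Det no] [N editor]] [PP [P near] [NP [Det this] [N editor]]]]]]]]]
[S [NP [Det this] [N reviewer]] [VP [V read] [CP [C that] [S [NP [Det no] [N sentence]] [VP [VP [V sent] [NP [Det no] [N editor]]] [PP [P near] [NP [Det this] [N editor]]]]]]]]
The difference turns on whether NP → NP PP is used at the relevant span, versus an alternative expansion of NP.

3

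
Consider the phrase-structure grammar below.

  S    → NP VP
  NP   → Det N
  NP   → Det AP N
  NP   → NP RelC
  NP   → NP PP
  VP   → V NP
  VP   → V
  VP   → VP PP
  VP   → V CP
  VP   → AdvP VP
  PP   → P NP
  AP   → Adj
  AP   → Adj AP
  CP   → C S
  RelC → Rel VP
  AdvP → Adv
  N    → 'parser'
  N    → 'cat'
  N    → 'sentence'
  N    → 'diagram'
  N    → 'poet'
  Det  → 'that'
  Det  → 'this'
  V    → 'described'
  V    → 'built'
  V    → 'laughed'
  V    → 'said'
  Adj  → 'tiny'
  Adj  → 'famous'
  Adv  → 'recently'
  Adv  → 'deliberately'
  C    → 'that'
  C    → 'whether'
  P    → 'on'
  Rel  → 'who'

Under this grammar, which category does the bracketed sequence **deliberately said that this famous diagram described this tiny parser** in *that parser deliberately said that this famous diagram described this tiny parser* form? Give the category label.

VP

[S [NP [Det that] [N parser]] [VP [AdvP [Adv deliberately]] [VP [V said] [CP [C that] [S [NP [Det this] [AP [Adj famous]] [N diagram]] [VP [V described] [NP [Det this] [AP [Adj tiny]] [N parser]]]]]]]]
The span 'deliberately said that this famous diagram described this tiny parser' is the VP node built by VP → AdvP VP.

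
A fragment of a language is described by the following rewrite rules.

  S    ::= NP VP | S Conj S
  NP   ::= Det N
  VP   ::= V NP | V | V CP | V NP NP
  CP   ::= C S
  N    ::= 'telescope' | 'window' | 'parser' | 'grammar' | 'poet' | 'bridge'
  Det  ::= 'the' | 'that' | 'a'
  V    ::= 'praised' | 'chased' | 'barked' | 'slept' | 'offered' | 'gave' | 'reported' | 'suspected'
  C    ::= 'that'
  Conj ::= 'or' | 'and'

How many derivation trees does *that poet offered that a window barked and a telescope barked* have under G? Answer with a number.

The two bracketings:
[S [NP [Det that] [N poet]] [VP [V offered] [CP [C that] [S [S [NP [Det a] [N window]] [VP [V barked]]] [Conj and] [S [NP [Det a] [N telescope]] [VP [V barked]]]]]]]
[S [S [NP [Det that] [N poet]] [VP [V offered] [CP [C that] [S [NP [Det a] [N window]] [VP [V barked]]]]]] [Conj and] [S [NP [Det a] [N telescope]] [VP [V barked]]]]
The trees differ in how a recursive rule is bracketed over the same span.

2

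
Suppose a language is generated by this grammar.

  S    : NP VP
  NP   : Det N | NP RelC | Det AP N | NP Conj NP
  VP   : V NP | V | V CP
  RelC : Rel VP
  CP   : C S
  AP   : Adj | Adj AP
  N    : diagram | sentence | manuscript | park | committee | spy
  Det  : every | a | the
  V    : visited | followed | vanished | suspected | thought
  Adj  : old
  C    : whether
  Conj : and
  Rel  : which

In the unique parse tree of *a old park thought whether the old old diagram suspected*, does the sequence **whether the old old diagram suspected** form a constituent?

Yes

[S [NP [Det a] [AP [Adj old]] [N park]] [VP [V thought] [CP [C whether] [S [NP [Det the] [AP [Adj old] [AP [Adj old]]] [N diagram]] [VP [V suspected]]]]]]
The words 'whether the old old diagram suspected' are exhaustively dominated by a single CP node (built by CP → C S), so they form a constituent.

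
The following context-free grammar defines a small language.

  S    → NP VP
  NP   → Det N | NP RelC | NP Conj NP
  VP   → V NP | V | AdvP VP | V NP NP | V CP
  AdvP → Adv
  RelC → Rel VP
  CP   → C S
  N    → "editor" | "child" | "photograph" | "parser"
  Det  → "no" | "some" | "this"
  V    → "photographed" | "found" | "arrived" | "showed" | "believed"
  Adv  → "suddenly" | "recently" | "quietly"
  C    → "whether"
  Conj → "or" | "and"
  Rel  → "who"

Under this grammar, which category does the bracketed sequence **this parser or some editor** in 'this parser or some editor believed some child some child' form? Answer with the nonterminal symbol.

[S [NP [NP [Det this] [N parser]] [Conj or] [NP [Det some] [N editor]]] [VP [V believed] [NP [Det some] [N child]] [NP [Det some] [N child]]]]
The span 'this parser or some editor' is the NP node built by NP → NP Conj NP.

NP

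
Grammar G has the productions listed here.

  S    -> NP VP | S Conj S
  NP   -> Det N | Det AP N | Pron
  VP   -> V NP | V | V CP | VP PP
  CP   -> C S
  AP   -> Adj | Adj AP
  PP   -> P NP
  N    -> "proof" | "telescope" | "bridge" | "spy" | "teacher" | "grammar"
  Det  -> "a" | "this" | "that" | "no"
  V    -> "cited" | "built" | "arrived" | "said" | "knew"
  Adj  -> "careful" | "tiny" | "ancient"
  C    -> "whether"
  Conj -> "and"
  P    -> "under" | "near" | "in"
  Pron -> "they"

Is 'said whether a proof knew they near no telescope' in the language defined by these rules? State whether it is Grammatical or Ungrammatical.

Ungrammatical

For S → NP VP, no prefix of the string parses as an NP. The alternative S rule S → S Conj S likewise has no satisfying split.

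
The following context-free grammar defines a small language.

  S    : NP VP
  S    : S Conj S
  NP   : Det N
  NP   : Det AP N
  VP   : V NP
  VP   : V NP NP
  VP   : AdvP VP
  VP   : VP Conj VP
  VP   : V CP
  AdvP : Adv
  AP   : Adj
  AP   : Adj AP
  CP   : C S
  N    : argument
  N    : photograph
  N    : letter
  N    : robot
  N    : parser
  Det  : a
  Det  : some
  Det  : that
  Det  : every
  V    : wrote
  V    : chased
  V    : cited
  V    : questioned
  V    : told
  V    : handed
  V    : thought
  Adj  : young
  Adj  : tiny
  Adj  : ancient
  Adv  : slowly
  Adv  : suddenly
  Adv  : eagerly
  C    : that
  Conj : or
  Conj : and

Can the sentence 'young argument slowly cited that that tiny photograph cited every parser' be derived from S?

Ungrammatical

For S → NP VP, no prefix of the string parses as an NP. The alternative S rule S → S Conj S likewise has no satisfying split.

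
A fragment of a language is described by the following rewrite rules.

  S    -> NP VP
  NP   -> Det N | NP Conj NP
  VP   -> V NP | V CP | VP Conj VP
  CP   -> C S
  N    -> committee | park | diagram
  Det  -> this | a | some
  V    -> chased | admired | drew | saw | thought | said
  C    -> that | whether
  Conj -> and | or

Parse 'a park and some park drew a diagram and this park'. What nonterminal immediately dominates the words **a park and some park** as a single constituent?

S
  NP
    NP
      Det: a
      N: park
    Conj: and
    NP
      Det: some
      N: park
  VP
    V: drew
    NP
      NP
        Det: a
        N: diagram
      Conj: and
      NP
        Det: this
        N: park
The span 'a park and some park' is the NP node built by NP → NP Conj NP.

NP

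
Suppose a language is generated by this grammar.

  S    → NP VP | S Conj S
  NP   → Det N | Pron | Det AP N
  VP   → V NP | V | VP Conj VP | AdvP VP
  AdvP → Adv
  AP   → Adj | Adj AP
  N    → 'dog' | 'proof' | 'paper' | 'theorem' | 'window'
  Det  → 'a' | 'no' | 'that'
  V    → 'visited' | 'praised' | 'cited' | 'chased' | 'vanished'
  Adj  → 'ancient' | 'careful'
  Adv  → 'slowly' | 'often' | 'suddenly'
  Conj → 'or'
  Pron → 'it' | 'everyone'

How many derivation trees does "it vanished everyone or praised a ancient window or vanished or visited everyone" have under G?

5

Two of the 5 distinct bracketings:
[S [NP [Pron it]] [VP [VP [V vanished] [NP [Pron everyone]]] [Conj or] [VP [VP [V praised] [NP [Det a] [AP [Adj ancient]] [N window]]] [Conj or] [VP [VP [V vanished]] [Conj or] [VP [V visited] [NP [Pron everyone]]]]]]]
[S [NP [Pron it]] [VP [VP [V vanished] [NP [Pron everyone]]] [Conj or] [VP [VP [VP [V praised] [NP [Det a] [AP [Adj ancient]] [N window]]] [Conj or] [VP [V vanished]]] [Conj or] [VP [V visited] [NP [Pron everyone]]]]]]
The trees differ in how a recursive rule is bracketed over the same span.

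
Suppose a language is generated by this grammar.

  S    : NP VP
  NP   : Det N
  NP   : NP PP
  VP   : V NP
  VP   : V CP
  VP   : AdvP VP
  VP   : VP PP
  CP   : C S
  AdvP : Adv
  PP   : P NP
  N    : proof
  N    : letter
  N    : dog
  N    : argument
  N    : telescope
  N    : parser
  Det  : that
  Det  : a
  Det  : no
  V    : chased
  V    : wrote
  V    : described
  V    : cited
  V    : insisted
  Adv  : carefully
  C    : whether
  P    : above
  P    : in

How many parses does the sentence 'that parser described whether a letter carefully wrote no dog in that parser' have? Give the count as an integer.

Two of the 4 distinct bracketings:
[S [NP [Det that] [N parser]] [VP [V described] [CP [C whether] [S [NP [Det a] [N letter]] [VP [AdvP [Adv carefully]] [VP [V wrote] [NP [NP [Det no] [N dog]] [PP [P in] [NP [Det that] [N parser]]]]]]]]]]
[S [NP [Det that] [N parser]] [VP [V described] [CP [C whether] [S [NP [Det a] [N letter]] [VP [AdvP [Adv carefully]] [VP [VP [V wrote] [NP [Det no] [N dog]]] [PP [P in] [NP [Det that] [N parser]]]]]]]]]
The difference turns on whether NP → NP PP is used at the relevant span, versus an alternative expansion of NP.

4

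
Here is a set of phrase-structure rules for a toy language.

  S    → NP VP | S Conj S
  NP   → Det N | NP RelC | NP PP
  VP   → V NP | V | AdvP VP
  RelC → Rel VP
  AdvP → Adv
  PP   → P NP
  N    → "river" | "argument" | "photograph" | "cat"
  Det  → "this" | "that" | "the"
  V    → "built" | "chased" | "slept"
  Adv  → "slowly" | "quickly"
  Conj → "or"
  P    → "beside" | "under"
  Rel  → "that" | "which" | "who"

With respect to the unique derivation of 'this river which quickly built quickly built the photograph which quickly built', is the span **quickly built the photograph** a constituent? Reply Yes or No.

[S [NP [NP [Det this] [N river]] [RelC [Rel which] [VP [AdvP [Adv quickly]] [VP [V built]]]]] [VP [AdvP [Adv quickly]] [VP [V built] [NP [NP [Det the] [N photograph]] [RelC [Rel which] [VP [AdvP [Adv quickly]] [VP [V built]]]]]]]]
The smallest constituent containing 'quickly built the photograph' is the VP spanning 'quickly built the photograph which quickly built'; no single node in the tree dominates exactly the given words.

No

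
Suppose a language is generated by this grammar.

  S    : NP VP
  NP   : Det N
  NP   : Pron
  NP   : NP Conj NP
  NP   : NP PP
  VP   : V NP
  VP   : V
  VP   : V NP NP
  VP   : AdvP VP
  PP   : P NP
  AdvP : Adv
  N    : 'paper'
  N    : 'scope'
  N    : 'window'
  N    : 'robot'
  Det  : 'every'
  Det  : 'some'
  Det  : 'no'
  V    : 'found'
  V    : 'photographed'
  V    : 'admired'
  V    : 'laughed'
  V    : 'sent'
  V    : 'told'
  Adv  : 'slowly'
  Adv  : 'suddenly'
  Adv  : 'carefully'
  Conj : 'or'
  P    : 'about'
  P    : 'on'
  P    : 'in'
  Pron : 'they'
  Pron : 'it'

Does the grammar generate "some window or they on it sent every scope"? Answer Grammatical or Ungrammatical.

Grammatical

[S [NP [NP [Det some] [N window]] [Conj or] [NP [NP [Pron they]] [PP [P on] [NP [Pron it]]]]] [VP [V sent] [NP [Det every] [N scope]]]]
Each bracket corresponds to one application of a listed rule, so the string is derivable from S.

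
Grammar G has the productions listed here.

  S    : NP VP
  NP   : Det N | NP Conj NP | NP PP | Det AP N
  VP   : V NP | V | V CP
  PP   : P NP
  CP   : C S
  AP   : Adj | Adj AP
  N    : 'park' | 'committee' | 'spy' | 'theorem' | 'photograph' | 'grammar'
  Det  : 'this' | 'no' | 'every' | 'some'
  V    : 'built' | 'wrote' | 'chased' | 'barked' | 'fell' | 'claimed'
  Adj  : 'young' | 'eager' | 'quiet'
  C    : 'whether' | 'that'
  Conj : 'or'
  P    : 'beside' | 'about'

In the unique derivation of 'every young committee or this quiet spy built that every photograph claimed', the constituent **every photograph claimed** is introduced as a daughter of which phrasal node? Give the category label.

CP

S
  NP
    NP
      Det: every
      AP
        Adj: young
      N: committee
    Conj: or
    NP
      Det: this
      AP
        Adj: quiet
      N: spy
  VP
    V: built
    CP
      C: that
      S
        NP
          Det: every
          N: photograph
        VP
          V: claimed
The span 'every photograph claimed' is the S node built by S → NP VP.
Its mother is the CP built by CP → C S.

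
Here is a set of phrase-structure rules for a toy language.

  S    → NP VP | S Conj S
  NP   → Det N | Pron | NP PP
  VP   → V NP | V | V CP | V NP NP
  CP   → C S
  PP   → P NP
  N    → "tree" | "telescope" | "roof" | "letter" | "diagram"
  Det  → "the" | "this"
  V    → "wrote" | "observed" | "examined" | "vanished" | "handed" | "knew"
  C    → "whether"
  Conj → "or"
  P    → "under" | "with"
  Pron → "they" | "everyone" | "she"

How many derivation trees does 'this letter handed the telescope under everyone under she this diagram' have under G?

2

The two bracketings:
[S [NP [Det this] [N letter]] [VP [V handed] [NP [NP [Det the] [N telescope]] [PP [P under] [NP [NP [Pron everyone]] [PP [P under] [NP [Pron she]]]]]] [NP [Det this] [N diagram]]]]
[S [NP [Det this] [N letter]] [VP [V handed] [NP [NP [NP [Det the] [N telescope]] [PP [P under] [NP [Pron everyone]]]] [PP [P under] [NP [Pron she]]]] [NP [Det this] [N diagram]]]]
The trees differ in how a recursive rule is bracketed over the same span.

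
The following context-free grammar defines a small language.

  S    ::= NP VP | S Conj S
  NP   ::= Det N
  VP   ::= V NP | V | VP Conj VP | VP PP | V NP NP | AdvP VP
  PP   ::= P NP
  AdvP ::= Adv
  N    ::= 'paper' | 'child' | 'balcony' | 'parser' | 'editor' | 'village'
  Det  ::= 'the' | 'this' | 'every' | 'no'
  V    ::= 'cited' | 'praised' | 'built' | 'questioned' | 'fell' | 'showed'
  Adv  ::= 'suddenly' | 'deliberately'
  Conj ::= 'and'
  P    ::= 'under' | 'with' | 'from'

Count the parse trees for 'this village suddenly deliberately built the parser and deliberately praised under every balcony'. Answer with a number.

Two of the 12 distinct bracketings:
[S [NP [Det this] [N village]] [VP [VP [AdvP [Adv suddenly]] [VP [AdvP [Adv deliberately]] [VP [V built] [NP [Det the] [N parser]]]]] [Conj and] [VP [VP [AdvP [Adv deliberately]] [VP [V praised]]] [PP [P under] [NP [Det every] [N balcony]]]]]]
[S [NP [Det this] [N village]] [VP [VP [AdvP [Adv suddenly]] [VP [AdvP [Adv deliberately]] [VP [V built] [NP [Det the] [N parser]]]]] [Conj and] [VP [AdvP [Adv deliberately]] [VP [VP [V praised]] [PP [P under] [NP [Det every] [N balcony]]]]]]]
The trees differ in how a recursive rule is bracketed over the same span.

12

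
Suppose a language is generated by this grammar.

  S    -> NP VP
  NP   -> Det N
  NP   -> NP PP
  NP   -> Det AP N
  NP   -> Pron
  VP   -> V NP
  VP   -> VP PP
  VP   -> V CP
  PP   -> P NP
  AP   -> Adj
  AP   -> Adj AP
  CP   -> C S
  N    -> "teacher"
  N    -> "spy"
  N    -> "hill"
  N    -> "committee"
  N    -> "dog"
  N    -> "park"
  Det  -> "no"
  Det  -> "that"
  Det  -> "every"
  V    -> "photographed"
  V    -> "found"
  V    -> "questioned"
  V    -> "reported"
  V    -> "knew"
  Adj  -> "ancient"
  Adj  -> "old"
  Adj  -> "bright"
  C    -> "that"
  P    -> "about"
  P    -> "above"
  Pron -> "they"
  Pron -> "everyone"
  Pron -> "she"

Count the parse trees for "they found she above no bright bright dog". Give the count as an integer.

2

The two bracketings:
[S [NP [Pron they]] [VP [V found] [NP [NP [Pron she]] [PP [P above] [NP [Det no] [AP [Adj bright] [AP [Adj bright]]] [N dog]]]]]]
[S [NP [Pron they]] [VP [VP [V found] [NP [Pron she]]] [PP [P above] [NP [Det no] [AP [Adj bright] [AP [Adj bright]]] [N dog]]]]]
The difference turns on whether NP → NP PP is used at the relevant span, versus an alternative expansion of NP.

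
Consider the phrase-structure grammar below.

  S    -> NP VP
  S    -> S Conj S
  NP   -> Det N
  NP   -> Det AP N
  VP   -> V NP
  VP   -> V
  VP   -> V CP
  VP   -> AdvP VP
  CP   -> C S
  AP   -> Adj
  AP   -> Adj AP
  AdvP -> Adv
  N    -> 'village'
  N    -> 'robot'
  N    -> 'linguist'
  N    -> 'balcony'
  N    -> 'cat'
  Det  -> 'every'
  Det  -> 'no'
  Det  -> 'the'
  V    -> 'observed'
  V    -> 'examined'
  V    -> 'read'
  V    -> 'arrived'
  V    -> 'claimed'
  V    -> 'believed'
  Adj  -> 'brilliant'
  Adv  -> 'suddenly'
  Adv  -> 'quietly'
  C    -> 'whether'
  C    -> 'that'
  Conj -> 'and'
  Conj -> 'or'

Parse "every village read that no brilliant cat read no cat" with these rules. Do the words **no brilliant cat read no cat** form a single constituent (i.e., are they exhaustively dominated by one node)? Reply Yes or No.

Yes

[S [NP [Det every] [N village]] [VP [V read] [CP [C that] [S [NP [Det no] [AP [Adj brilliant]] [N cat]] [VP [V read] [NP [Det no] [N cat]]]]]]]
The words 'no brilliant cat read no cat' are exhaustively dominated by a single S node (built by S → NP VP), so they form a constituent.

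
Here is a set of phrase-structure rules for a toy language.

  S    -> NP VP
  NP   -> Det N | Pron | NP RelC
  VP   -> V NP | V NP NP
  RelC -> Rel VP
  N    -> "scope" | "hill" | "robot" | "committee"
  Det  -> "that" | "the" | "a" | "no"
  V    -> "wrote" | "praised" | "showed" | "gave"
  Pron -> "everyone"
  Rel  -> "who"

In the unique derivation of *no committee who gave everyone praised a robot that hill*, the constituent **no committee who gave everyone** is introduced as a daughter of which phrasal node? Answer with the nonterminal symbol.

S
  NP
    NP
      Det: no
      N: committee
    RelC
      Rel: who
      VP
        V: gave
        NP
          Pron: everyone
  VP
    V: praised
    NP
      Det: a
      N: robot
    NP
      Det: that
      N: hill
The span 'no committee who gave everyone' is the NP node built by NP → NP RelC.
Its mother is the S built by S → NP VP.

S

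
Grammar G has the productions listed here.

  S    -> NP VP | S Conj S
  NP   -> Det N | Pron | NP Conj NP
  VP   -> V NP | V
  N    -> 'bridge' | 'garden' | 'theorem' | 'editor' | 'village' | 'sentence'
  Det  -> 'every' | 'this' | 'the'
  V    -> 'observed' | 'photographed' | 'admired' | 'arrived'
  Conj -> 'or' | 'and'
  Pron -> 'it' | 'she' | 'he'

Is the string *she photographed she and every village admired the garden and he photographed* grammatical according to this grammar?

[S [S [NP [Pron she]] [VP [V photographed] [NP [Pron she]]]] [Conj and] [S [S [NP [Det every] [N village]] [VP [V admired] [NP [Det the] [N garden]]]] [Conj and] [S [NP [Pron he]] [VP [V photographed]]]]]
The bracketing above is licensed at every node by one of the given productions, with S at the root.

Grammatical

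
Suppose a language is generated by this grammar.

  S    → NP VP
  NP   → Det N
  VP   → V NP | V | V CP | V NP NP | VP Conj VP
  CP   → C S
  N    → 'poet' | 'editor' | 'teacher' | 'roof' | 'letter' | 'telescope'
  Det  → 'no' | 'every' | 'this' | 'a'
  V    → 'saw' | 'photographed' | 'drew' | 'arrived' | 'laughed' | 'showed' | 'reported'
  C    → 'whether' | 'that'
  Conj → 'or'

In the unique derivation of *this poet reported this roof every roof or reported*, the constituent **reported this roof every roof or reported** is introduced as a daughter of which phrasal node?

S

S
  NP
    Det: this
    N: poet
  VP
    VP
      V: reported
      NP
        Det: this
        N: roof
      NP
        Det: every
        N: roof
    Conj: or
    VP
      V: reported
The span 'reported this roof every roof or reported' is the VP node built by VP → VP Conj VP.
Its mother is the S built by S → NP VP.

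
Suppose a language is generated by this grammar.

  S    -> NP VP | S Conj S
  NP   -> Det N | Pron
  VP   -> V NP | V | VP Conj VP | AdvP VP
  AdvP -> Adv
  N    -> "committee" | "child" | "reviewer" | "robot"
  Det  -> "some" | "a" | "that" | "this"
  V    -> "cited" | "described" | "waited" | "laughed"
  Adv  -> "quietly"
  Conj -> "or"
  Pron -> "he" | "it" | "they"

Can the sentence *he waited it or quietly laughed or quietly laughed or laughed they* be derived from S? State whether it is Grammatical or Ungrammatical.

S
  NP
    Pron: he
  VP
    VP
      V: waited
      NP
        Pron: it
    Conj: or
    VP
      VP
        AdvP
          Adv: quietly
        VP
          V: laughed
      Conj: or
      VP
        VP
          AdvP
            Adv: quietly
          VP
            V: laughed
        Conj: or
        VP
          V: laughed
          NP
            Pron: they
Each bracket corresponds to one application of a listed rule, so the string is derivable from S.

Grammatical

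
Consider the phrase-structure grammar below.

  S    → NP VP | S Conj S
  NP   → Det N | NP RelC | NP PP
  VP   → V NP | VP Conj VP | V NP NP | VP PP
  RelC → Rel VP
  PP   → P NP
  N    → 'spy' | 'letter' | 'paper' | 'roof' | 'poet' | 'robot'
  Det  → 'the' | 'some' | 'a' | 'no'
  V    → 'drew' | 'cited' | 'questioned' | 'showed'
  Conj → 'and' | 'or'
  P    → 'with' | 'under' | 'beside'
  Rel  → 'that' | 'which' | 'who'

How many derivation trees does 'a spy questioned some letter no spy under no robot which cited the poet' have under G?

3

Two of the 3 distinct bracketings:
[S [NP [Det a] [N spy]] [VP [V questioned] [NP [Det some] [N letter]] [NP [NP [NP [Det no] [N spy]] [PP [P under] [NP [Det no] [N robot]]]] [RelC [Rel which] [VP [V cited] [NP [Det the] [N poet]]]]]]]
[S [NP [Det a] [N spy]] [VP [V questioned] [NP [Det some] [N letter]] [NP [NP [Det no] [N spy]] [PP [P under] [NP [NP [Det no] [N robot]] [RelC [Rel which] [VP [V cited] [NP [Det the] [N poet]]]]]]]]]
The trees differ in how a recursive rule is bracketed over the same span.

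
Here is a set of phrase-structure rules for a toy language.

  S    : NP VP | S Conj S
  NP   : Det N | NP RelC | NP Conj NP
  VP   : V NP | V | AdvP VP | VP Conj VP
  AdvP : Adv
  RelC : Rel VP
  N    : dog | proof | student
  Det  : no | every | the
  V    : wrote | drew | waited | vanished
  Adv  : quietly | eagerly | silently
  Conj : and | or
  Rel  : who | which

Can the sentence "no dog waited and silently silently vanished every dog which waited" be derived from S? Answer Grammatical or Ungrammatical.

Grammatical

[S [NP [Det no] [N dog]] [VP [VP [V waited]] [Conj and] [VP [AdvP [Adv silently]] [VP [AdvP [Adv silently]] [VP [V vanished] [NP [NP [Det every] [N dog]] [RelC [Rel which] [VP [V waited]]]]]]]]]
Each bracket corresponds to one application of a listed rule, so the string is derivable from S.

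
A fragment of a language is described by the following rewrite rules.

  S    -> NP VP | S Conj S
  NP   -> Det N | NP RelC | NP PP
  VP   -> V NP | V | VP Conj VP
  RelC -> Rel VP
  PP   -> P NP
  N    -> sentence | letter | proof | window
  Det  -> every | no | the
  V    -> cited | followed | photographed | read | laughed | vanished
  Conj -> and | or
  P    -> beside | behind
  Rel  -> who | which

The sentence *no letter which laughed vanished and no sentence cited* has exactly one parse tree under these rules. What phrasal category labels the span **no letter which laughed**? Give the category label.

NP

S
  S
    NP
      NP
        Det: no
        N: letter
      RelC
        Rel: which
        VP
          V: laughed
    VP
      V: vanished
  Conj: and
  S
    NP
      Det: no
      N: sentence
    VP
      V: cited
The span 'no letter which laughed' is the NP node built by NP → NP RelC.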